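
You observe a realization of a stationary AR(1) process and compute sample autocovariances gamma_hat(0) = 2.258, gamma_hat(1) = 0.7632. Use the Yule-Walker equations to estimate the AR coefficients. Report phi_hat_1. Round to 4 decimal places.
\hat\phi_{1} = 0.3380

The Yule-Walker equations for an AR(p) process read, in matrix form,
  Gamma_p phi = r_p,   with   (Gamma_p)_{ij} = gamma(|i - j|),
                       (r_p)_i = gamma(i),   i,j = 1..p.
Substitute the sample gammas (Toeplitz matrix and right-hand side of size 1):
  Gamma_p = [[2.258]]
  r_p     = [0.7632]
With p = 1 this is the single equation gamma(0) phi_1 = gamma(1):
  phi_hat_1 = gamma(1) / gamma(0) = 0.7632 / 2.258 = 0.3380.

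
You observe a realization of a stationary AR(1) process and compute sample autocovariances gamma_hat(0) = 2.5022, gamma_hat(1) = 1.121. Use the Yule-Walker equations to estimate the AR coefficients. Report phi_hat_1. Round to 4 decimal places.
\hat\phi_{1} = 0.4480

The Yule-Walker equations for an AR(p) process read, in matrix form,
  Gamma_p phi = r_p,   with   (Gamma_p)_{ij} = gamma(|i - j|),
                       (r_p)_i = gamma(i),   i,j = 1..p.
Substitute the sample gammas (Toeplitz matrix and right-hand side of size 1):
  Gamma_p = [[2.5022]]
  r_p     = [1.121]
With p = 1 this is the single equation gamma(0) phi_1 = gamma(1):
  phi_hat_1 = gamma(1) / gamma(0) = 1.121 / 2.5022 = 0.4480.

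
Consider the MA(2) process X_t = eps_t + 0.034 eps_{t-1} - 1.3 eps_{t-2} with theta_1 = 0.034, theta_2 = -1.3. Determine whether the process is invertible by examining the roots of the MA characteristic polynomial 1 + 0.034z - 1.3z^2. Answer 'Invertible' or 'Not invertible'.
\text{Not invertible}

The MA(q) characteristic polynomial is P(z) = 1 + 0.034z - 1.3z^2.
Invertibility requires all roots to lie outside the unit circle, i.e. |z| > 1 for every root.
Set 1 + (0.034) z + (-1.3) z^2 = 0, i.e. a z^2 + b z + c = 0 with a = -1.3, b = 0.034, c = 1.
Discriminant D = b^2 - 4ac = (0.034)^2 - 4*(-1.3)*1 = 0.001156 - (-5.2) = 5.201156.
D >= 0, so the roots are real: z = (-b +/- sqrt(D)) / (2a) = (-0.034 +/- 2.280604) / (-2.6).
  z_1 = (-0.034 + 2.280604) / (-2.6) = -0.8641,   |z_1| = 0.8641.
  z_2 = (-0.034 - 2.280604) / (-2.6) = 0.8902,   |z_2| = 0.8902.
Moduli of all roots: 0.8641, 0.8902.
All moduli strictly greater than 1? No.
Verdict: Not invertible.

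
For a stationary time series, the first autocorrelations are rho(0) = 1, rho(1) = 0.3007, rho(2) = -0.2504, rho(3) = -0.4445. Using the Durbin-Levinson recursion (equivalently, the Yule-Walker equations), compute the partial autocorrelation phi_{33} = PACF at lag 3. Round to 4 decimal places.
\phi_{33} = -0.2920

The PACF at lag k is phi_{kk}, the last component of the solution
to the Yule-Walker system G_k phi = r_k where
  (G_k)_{ij} = rho(|i - j|), (r_k)_i = rho(i), i,j = 1..k.
Equivalently, Durbin-Levinson gives phi_{kk} iteratively:
  phi_{11} = rho(1)
  phi_{kk} = [rho(k) - sum_{j=1..k-1} phi_{k-1,j} rho(k-j)]
            / [1 - sum_{j=1..k-1} phi_{k-1,j} rho(j)],
  phi_{k,j} = phi_{k-1,j} - phi_{kk} phi_{k-1,k-j},  j = 1..k-1.
Step k = 1:
  phi_11 = rho(1) = 0.3007.
Step k = 2:
  phi_22 = [rho(2) - phi_11 rho(1)] / [1 - phi_11 rho(1)] = [-0.2504 - (0.3007)(0.3007)] / [1 - (0.3007)(0.3007)]
         = -0.34082049 / 0.90957951 = -0.374701.
  Update: phi_21 = phi_11 - phi_22 phi_11 = 0.3007 - (-0.374701)(0.3007) = 0.413373.
Step k = 3:
  phi_33 = [rho(3) - phi_21 rho(2) - phi_22 rho(1)] / [1 - phi_21 rho(1) - phi_22 rho(2)]
    numerator   = -0.4445 - (0.413373)(-0.2504) - (-0.374701)(0.3007) = -0.22831886
    denominator = 1 - (0.413373)(0.3007) - (-0.374701)(-0.2504) = 0.78187368
  phi_33 = -0.22831886 / 0.78187368 = -0.292.
Therefore phi_{33} = -0.2920.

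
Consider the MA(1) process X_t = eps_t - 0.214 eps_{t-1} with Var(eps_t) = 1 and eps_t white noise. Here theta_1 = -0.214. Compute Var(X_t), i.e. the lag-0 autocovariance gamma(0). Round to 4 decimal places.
\gamma(0) = 1.0458

For an MA(q) process X_t = eps_t + sum_i theta_i eps_{t-i} with
Var(eps_t) = sigma^2, the variance is
  gamma(0) = sigma^2 * (1 + sum_i theta_i^2).
  sum_i theta_i^2 = (-0.214)^2 = 0.045796.
  gamma(0) = 1 * (1 + 0.045796) = 1 * 1.045796 = 1.045796, which rounds to 1.0458.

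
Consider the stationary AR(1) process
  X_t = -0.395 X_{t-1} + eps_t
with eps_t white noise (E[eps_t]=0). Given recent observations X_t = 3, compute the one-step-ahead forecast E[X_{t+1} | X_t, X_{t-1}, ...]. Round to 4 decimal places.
E[X_{t+1} \mid \mathcal F_t] = -1.1850

For an AR(p) model X_t = c + sum_i phi_i X_{t-i} + eps_t, the
one-step-ahead conditional mean is
  E[X_{t+1} | X_t, ...] = c + sum_i phi_i X_{t+1-i}.
Substitute known values:
  E[X_{t+1} | ...] = (-0.395) * (3)
                   = -1.1850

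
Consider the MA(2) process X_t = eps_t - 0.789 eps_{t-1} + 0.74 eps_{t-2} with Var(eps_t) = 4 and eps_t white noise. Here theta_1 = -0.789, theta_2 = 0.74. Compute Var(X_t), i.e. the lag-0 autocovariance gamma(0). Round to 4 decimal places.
\gamma(0) = 8.6805

For an MA(q) process X_t = eps_t + sum_i theta_i eps_{t-i} with
Var(eps_t) = sigma^2, the variance is
  gamma(0) = sigma^2 * (1 + sum_i theta_i^2).
  sum_i theta_i^2 = (-0.789)^2 + (0.74)^2 = 0.622521 + 0.5476 = 1.170121.
  gamma(0) = 4 * (1 + 1.170121) = 4 * 2.170121 = 8.680484, which rounds to 8.6805.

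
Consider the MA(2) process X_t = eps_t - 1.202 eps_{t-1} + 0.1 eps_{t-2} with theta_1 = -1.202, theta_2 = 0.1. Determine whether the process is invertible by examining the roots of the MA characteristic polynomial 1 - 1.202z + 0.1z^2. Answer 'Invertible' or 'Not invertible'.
\text{Not invertible}

The MA(q) characteristic polynomial is P(z) = 1 - 1.202z + 0.1z^2.
Invertibility requires all roots to lie outside the unit circle, i.e. |z| > 1 for every root.
Set 1 + (-1.202) z + (0.1) z^2 = 0, i.e. a z^2 + b z + c = 0 with a = 0.1, b = -1.202, c = 1.
Discriminant D = b^2 - 4ac = (-1.202)^2 - 4*(0.1)*1 = 1.444804 - (0.4) = 1.044804.
D >= 0, so the roots are real: z = (-b +/- sqrt(D)) / (2a) = (1.202 +/- 1.022157) / (0.2).
  z_1 = (1.202 + 1.022157) / (0.2) = 11.1208,   |z_1| = 11.1208.
  z_2 = (1.202 - 1.022157) / (0.2) = 0.8992,   |z_2| = 0.8992.
Moduli of all roots: 11.1208, 0.8992.
All moduli strictly greater than 1? No.
Verdict: Not invertible.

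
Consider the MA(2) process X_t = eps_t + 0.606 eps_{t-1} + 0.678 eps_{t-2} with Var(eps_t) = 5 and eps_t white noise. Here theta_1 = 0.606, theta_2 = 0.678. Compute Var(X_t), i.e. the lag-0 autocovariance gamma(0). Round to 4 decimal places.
\gamma(0) = 9.1346

For an MA(q) process X_t = eps_t + sum_i theta_i eps_{t-i} with
Var(eps_t) = sigma^2, the variance is
  gamma(0) = sigma^2 * (1 + sum_i theta_i^2).
  sum_i theta_i^2 = (0.606)^2 + (0.678)^2 = 0.367236 + 0.459684 = 0.82692.
  gamma(0) = 5 * (1 + 0.82692) = 5 * 1.82692 = 9.1346.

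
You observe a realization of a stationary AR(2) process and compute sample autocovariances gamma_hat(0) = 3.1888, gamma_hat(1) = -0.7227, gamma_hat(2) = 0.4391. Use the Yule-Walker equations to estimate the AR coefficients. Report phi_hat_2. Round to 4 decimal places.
\hat\phi_{2} = 0.0910

The Yule-Walker equations for an AR(p) process read, in matrix form,
  Gamma_p phi = r_p,   with   (Gamma_p)_{ij} = gamma(|i - j|),
                       (r_p)_i = gamma(i),   i,j = 1..p.
Substitute the sample gammas (Toeplitz matrix and right-hand side of size 2):
  Gamma_p = [[3.1888, -0.7227], [-0.7227, 3.1888]]
  r_p     = [-0.7227, 0.4391]
Written out:
  3.1888 phi_1 - 0.7227 phi_2 = -0.7227
  -0.7227 phi_1 + 3.1888 phi_2 = 0.4391
Solve by Cramer's rule:
  det = gamma(0)^2 - gamma(1)^2 = (3.1888)^2 - (-0.7227)^2 = 10.16844544 - 0.52229529 = 9.64615015
  phi_hat_1 = [gamma(1) gamma(0) - gamma(1) gamma(2)] / det = [(-0.7227)(3.1888) - (-0.7227)(0.4391)] / 9.64615015 = -1.98720819 / 9.64615015 = -0.206
  phi_hat_2 = [gamma(0) gamma(2) - gamma(1)^2] / det = [(3.1888)(0.4391) - (-0.7227)^2] / 9.64615015 = 0.87790679 / 9.64615015 = 0.091
So phi_hat = [-0.2060, 0.0910].
Therefore phi_hat_2 = 0.0910.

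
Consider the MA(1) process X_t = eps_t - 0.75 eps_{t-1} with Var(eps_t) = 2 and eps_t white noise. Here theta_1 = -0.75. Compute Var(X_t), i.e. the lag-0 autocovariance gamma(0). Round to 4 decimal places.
\gamma(0) = 3.1250

For an MA(q) process X_t = eps_t + sum_i theta_i eps_{t-i} with
Var(eps_t) = sigma^2, the variance is
  gamma(0) = sigma^2 * (1 + sum_i theta_i^2).
  sum_i theta_i^2 = (-0.75)^2 = 0.5625.
  gamma(0) = 2 * (1 + 0.5625) = 2 * 1.5625 = 3.125, which rounds to 3.1250.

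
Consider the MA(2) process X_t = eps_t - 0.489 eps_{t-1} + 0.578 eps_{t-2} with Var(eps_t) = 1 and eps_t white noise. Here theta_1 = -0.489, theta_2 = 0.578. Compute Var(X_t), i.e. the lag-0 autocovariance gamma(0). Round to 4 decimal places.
\gamma(0) = 1.5732

For an MA(q) process X_t = eps_t + sum_i theta_i eps_{t-i} with
Var(eps_t) = sigma^2, the variance is
  gamma(0) = sigma^2 * (1 + sum_i theta_i^2).
  sum_i theta_i^2 = (-0.489)^2 + (0.578)^2 = 0.239121 + 0.334084 = 0.573205.
  gamma(0) = 1 * (1 + 0.573205) = 1 * 1.573205 = 1.573205, which rounds to 1.5732.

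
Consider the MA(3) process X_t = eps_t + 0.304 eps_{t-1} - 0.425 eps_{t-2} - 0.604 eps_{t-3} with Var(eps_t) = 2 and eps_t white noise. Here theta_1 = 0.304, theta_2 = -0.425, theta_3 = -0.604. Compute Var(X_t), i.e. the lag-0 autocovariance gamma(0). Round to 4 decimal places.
\gamma(0) = 3.2757

For an MA(q) process X_t = eps_t + sum_i theta_i eps_{t-i} with
Var(eps_t) = sigma^2, the variance is
  gamma(0) = sigma^2 * (1 + sum_i theta_i^2).
  sum_i theta_i^2 = (0.304)^2 + (-0.425)^2 + (-0.604)^2 = 0.092416 + 0.180625 + 0.364816 = 0.637857.
  gamma(0) = 2 * (1 + 0.637857) = 2 * 1.637857 = 3.275714, which rounds to 3.2757.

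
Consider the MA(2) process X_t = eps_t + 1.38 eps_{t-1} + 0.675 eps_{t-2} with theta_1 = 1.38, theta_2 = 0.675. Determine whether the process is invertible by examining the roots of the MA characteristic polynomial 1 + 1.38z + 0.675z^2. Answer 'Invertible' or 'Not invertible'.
\text{Invertible}

The MA(q) characteristic polynomial is P(z) = 1 + 1.38z + 0.675z^2.
Invertibility requires all roots to lie outside the unit circle, i.e. |z| > 1 for every root.
Set 1 + (1.38) z + (0.675) z^2 = 0, i.e. a z^2 + b z + c = 0 with a = 0.675, b = 1.38, c = 1.
Discriminant D = b^2 - 4ac = (1.38)^2 - 4*(0.675)*1 = 1.9044 - (2.7) = -0.7956.
D < 0, so the roots are the complex-conjugate pair z = (-b +/- i sqrt(-D)) / (2a) = -1.0222 +/- 0.6607i.
For a conjugate pair |z|^2 = z * conj(z) = (product of roots) = c/a = 1/(0.675) = 1.481481, so |z| = sqrt(1.481481) = 1.2172 for both roots.
Moduli of all roots: 1.2172, 1.2172.
All moduli strictly greater than 1? Yes.
Verdict: Invertible.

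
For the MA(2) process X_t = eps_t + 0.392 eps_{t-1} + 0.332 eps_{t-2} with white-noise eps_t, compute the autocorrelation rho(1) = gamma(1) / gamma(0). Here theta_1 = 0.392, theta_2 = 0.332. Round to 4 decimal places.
\rho(1) = 0.4131

For an MA(q) process with theta_0 = 1, the autocovariance is
  gamma(k) = sigma^2 * sum_{i=0..q-k} theta_i * theta_{i+k},
and rho(k) = gamma(k) / gamma(0). Sigma^2 cancels.
  numerator   = (1)*(0.392) + (0.392)*(0.332) = 0.522144.
  denominator = (1)^2 + (0.392)^2 + (0.332)^2 = 1.263888.
  rho(1) = 0.522144 / 1.263888 = 0.4131.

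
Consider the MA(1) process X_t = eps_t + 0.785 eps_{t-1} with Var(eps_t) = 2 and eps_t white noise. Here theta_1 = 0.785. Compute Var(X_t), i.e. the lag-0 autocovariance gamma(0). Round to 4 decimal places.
\gamma(0) = 3.2325

For an MA(q) process X_t = eps_t + sum_i theta_i eps_{t-i} with
Var(eps_t) = sigma^2, the variance is
  gamma(0) = sigma^2 * (1 + sum_i theta_i^2).
  sum_i theta_i^2 = (0.785)^2 = 0.616225.
  gamma(0) = 2 * (1 + 0.616225) = 2 * 1.616225 = 3.23245, which rounds to 3.2325.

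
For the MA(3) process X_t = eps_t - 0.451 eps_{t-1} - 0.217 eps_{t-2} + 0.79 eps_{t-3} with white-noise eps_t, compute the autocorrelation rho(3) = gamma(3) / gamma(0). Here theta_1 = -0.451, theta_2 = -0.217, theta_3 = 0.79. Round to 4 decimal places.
\rho(3) = 0.4214

For an MA(q) process with theta_0 = 1, the autocovariance is
  gamma(k) = sigma^2 * sum_{i=0..q-k} theta_i * theta_{i+k},
and rho(k) = gamma(k) / gamma(0). Sigma^2 cancels.
  numerator   = (1)*(0.79) = 0.79.
  denominator = (1)^2 + (-0.451)^2 + (-0.217)^2 + (0.79)^2 = 1.87459.
  rho(3) = 0.79 / 1.87459 = 0.4214.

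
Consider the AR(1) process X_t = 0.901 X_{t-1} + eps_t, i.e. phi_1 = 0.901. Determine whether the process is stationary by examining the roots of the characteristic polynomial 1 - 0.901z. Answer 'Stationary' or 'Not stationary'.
\text{Stationary}

The AR(p) characteristic polynomial is P(z) = 1 - 0.901z.
Stationarity requires all roots to lie outside the unit circle, i.e. |z| > 1 for every root.
This is linear in z: 1 + (-0.901) z = 0  =>  z = -1/(-0.901) = 1.109878,  |z| = 1.109878.
Moduli of all roots: 1.1099.
All moduli strictly greater than 1? Yes.
Verdict: Stationary.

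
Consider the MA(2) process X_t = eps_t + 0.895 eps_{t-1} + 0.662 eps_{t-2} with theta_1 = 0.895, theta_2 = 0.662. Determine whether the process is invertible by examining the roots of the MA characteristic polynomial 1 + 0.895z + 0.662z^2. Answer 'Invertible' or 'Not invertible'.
\text{Invertible}

The MA(q) characteristic polynomial is P(z) = 1 + 0.895z + 0.662z^2.
Invertibility requires all roots to lie outside the unit circle, i.e. |z| > 1 for every root.
Set 1 + (0.895) z + (0.662) z^2 = 0, i.e. a z^2 + b z + c = 0 with a = 0.662, b = 0.895, c = 1.
Discriminant D = b^2 - 4ac = (0.895)^2 - 4*(0.662)*1 = 0.801025 - (2.648) = -1.846975.
D < 0, so the roots are the complex-conjugate pair z = (-b +/- i sqrt(-D)) / (2a) = -0.676 +/- 1.0265i.
For a conjugate pair |z|^2 = z * conj(z) = (product of roots) = c/a = 1/(0.662) = 1.510574, so |z| = sqrt(1.510574) = 1.2291 for both roots.
Moduli of all roots: 1.2291, 1.2291.
All moduli strictly greater than 1? Yes.
Verdict: Invertible.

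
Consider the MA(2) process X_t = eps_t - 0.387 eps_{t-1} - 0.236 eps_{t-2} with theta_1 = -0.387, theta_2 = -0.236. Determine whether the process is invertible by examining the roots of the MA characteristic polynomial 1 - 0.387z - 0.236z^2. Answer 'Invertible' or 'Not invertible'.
\text{Invertible}

The MA(q) characteristic polynomial is P(z) = 1 - 0.387z - 0.236z^2.
Invertibility requires all roots to lie outside the unit circle, i.e. |z| > 1 for every root.
Set 1 + (-0.387) z + (-0.236) z^2 = 0, i.e. a z^2 + b z + c = 0 with a = -0.236, b = -0.387, c = 1.
Discriminant D = b^2 - 4ac = (-0.387)^2 - 4*(-0.236)*1 = 0.149769 - (-0.944) = 1.093769.
D >= 0, so the roots are real: z = (-b +/- sqrt(D)) / (2a) = (0.387 +/- 1.045834) / (-0.472).
  z_1 = (0.387 + 1.045834) / (-0.472) = -3.0357,   |z_1| = 3.0357.
  z_2 = (0.387 - 1.045834) / (-0.472) = 1.3958,   |z_2| = 1.3958.
Moduli of all roots: 3.0357, 1.3958.
All moduli strictly greater than 1? Yes.
Verdict: Invertible.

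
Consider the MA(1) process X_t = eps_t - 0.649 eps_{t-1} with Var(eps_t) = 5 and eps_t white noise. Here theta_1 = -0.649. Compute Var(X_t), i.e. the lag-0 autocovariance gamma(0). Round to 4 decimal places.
\gamma(0) = 7.1060

For an MA(q) process X_t = eps_t + sum_i theta_i eps_{t-i} with
Var(eps_t) = sigma^2, the variance is
  gamma(0) = sigma^2 * (1 + sum_i theta_i^2).
  sum_i theta_i^2 = (-0.649)^2 = 0.421201.
  gamma(0) = 5 * (1 + 0.421201) = 5 * 1.421201 = 7.106005, which rounds to 7.1060.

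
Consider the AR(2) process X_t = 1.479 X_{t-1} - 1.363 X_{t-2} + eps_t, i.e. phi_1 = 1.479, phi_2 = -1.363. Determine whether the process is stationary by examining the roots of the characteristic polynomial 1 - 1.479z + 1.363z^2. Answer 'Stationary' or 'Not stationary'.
\text{Not stationary}

The AR(p) characteristic polynomial is P(z) = 1 - 1.479z + 1.363z^2.
Stationarity requires all roots to lie outside the unit circle, i.e. |z| > 1 for every root.
Set 1 + (-1.479) z + (1.363) z^2 = 0, i.e. a z^2 + b z + c = 0 with a = 1.363, b = -1.479, c = 1.
Discriminant D = b^2 - 4ac = (-1.479)^2 - 4*(1.363)*1 = 2.187441 - (5.452) = -3.264559.
D < 0, so the roots are the complex-conjugate pair z = (-b +/- i sqrt(-D)) / (2a) = 0.5426 +/- 0.6628i.
For a conjugate pair |z|^2 = z * conj(z) = (product of roots) = c/a = 1/(1.363) = 0.733676, so |z| = sqrt(0.733676) = 0.8565 for both roots.
Moduli of all roots: 0.8565, 0.8565.
All moduli strictly greater than 1? No.
Verdict: Not stationary.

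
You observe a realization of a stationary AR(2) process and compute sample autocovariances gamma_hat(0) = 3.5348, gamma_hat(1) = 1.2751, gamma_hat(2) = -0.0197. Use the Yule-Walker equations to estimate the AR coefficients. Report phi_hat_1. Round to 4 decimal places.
\hat\phi_{1} = 0.4170

The Yule-Walker equations for an AR(p) process read, in matrix form,
  Gamma_p phi = r_p,   with   (Gamma_p)_{ij} = gamma(|i - j|),
                       (r_p)_i = gamma(i),   i,j = 1..p.
Substitute the sample gammas (Toeplitz matrix and right-hand side of size 2):
  Gamma_p = [[3.5348, 1.2751], [1.2751, 3.5348]]
  r_p     = [1.2751, -0.0197]
Written out:
  3.5348 phi_1 + 1.2751 phi_2 = 1.2751
  1.2751 phi_1 + 3.5348 phi_2 = -0.0197
Solve by Cramer's rule:
  det = gamma(0)^2 - gamma(1)^2 = (3.5348)^2 - (1.2751)^2 = 12.49481104 - 1.62588001 = 10.86893103
  phi_hat_1 = [gamma(1) gamma(0) - gamma(1) gamma(2)] / det = [(1.2751)(3.5348) - (1.2751)(-0.0197)] / 10.86893103 = 4.53234295 / 10.86893103 = 0.417
  phi_hat_2 = [gamma(0) gamma(2) - gamma(1)^2] / det = [(3.5348)(-0.0197) - (1.2751)^2] / 10.86893103 = -1.69551557 / 10.86893103 = -0.156
So phi_hat = [0.4170, -0.1560].
Therefore phi_hat_1 = 0.4170.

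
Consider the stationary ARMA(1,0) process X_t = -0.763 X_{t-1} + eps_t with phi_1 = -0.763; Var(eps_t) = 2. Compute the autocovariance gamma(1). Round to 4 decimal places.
\gamma(1) = -3.6522

Multiply the model equation by X_{t-k} and take expectations. With theta_0 = psi_0 = 1 and psi_j the MA(infinity) weights, this gives
  gamma(k) - sum_i phi_i gamma(k-i) = c_k,
  c_k = sigma^2 * sum_{j=k..q} theta_j psi_{j-k}   (c_k = 0 for k > q),
using gamma(-m) = gamma(m).
Pure AR (q = 0): c_0 = sigma^2 = 2, c_k = 0 for k >= 1.
Equations for k = 0 and k = 1 (AR order 1):
  gamma(0) = phi_1 gamma(1) + c_0
  gamma(1) = phi_1 gamma(0) + c_1
Substituting the second into the first: gamma(0) (1 - phi_1^2) = c_0 + phi_1 c_1, so
  gamma(0) = c_0 / (1 - phi_1^2) = 2 / (1 - (-0.763)^2) = 2 / 0.417831 = 4.786624.
  gamma(1) = phi_1 gamma(0) = (-0.763)(4.786624) = -3.652194.
Therefore gamma(1) = -3.6522 (to 4 decimal places).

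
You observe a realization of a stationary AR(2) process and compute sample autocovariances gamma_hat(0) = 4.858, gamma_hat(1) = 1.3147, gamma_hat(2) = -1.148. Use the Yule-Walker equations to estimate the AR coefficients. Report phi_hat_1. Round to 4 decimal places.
\hat\phi_{1} = 0.3610

The Yule-Walker equations for an AR(p) process read, in matrix form,
  Gamma_p phi = r_p,   with   (Gamma_p)_{ij} = gamma(|i - j|),
                       (r_p)_i = gamma(i),   i,j = 1..p.
Substitute the sample gammas (Toeplitz matrix and right-hand side of size 2):
  Gamma_p = [[4.858, 1.3147], [1.3147, 4.858]]
  r_p     = [1.3147, -1.148]
Written out:
  4.858 phi_1 + 1.3147 phi_2 = 1.3147
  1.3147 phi_1 + 4.858 phi_2 = -1.148
Solve by Cramer's rule:
  det = gamma(0)^2 - gamma(1)^2 = (4.858)^2 - (1.3147)^2 = 23.600164 - 1.72843609 = 21.87172791
  phi_hat_1 = [gamma(1) gamma(0) - gamma(1) gamma(2)] / det = [(1.3147)(4.858) - (1.3147)(-1.148)] / 21.87172791 = 7.8960882 / 21.87172791 = 0.361
  phi_hat_2 = [gamma(0) gamma(2) - gamma(1)^2] / det = [(4.858)(-1.148) - (1.3147)^2] / 21.87172791 = -7.30542009 / 21.87172791 = -0.334
So phi_hat = [0.3610, -0.3340].
Therefore phi_hat_1 = 0.3610.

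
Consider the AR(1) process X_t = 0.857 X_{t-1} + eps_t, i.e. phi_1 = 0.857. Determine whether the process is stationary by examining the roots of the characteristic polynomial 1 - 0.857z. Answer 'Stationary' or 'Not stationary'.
\text{Stationary}

The AR(p) characteristic polynomial is P(z) = 1 - 0.857z.
Stationarity requires all roots to lie outside the unit circle, i.e. |z| > 1 for every root.
This is linear in z: 1 + (-0.857) z = 0  =>  z = -1/(-0.857) = 1.166861,  |z| = 1.166861.
Moduli of all roots: 1.1669.
All moduli strictly greater than 1? Yes.
Verdict: Stationary.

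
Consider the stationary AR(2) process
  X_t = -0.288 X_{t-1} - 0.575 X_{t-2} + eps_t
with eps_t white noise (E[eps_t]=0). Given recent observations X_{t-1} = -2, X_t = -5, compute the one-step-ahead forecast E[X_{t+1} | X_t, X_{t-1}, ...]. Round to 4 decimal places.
E[X_{t+1} \mid \mathcal F_t] = 2.5900

For an AR(p) model X_t = c + sum_i phi_i X_{t-i} + eps_t, the
one-step-ahead conditional mean is
  E[X_{t+1} | X_t, ...] = c + sum_i phi_i X_{t+1-i}.
Substitute known values:
  E[X_{t+1} | ...] = (-0.288) * (-5) + (-0.575) * (-2)
                   = 2.5900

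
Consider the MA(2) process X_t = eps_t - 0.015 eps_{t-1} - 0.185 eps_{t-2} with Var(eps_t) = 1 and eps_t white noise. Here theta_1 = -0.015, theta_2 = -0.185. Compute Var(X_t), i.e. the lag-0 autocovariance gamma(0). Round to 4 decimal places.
\gamma(0) = 1.0345

For an MA(q) process X_t = eps_t + sum_i theta_i eps_{t-i} with
Var(eps_t) = sigma^2, the variance is
  gamma(0) = sigma^2 * (1 + sum_i theta_i^2).
  sum_i theta_i^2 = (-0.015)^2 + (-0.185)^2 = 0.000225 + 0.034225 = 0.03445.
  gamma(0) = 1 * (1 + 0.03445) = 1 * 1.03445 = 1.03445, which rounds to 1.0345.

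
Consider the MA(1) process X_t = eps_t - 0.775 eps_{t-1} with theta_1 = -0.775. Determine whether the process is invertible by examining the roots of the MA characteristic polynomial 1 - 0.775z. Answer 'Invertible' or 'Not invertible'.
\text{Invertible}

The MA(q) characteristic polynomial is P(z) = 1 - 0.775z.
Invertibility requires all roots to lie outside the unit circle, i.e. |z| > 1 for every root.
This is linear in z: 1 + (-0.775) z = 0  =>  z = -1/(-0.775) = 1.290323,  |z| = 1.290323.
Moduli of all roots: 1.2903.
All moduli strictly greater than 1? Yes.
Verdict: Invertible.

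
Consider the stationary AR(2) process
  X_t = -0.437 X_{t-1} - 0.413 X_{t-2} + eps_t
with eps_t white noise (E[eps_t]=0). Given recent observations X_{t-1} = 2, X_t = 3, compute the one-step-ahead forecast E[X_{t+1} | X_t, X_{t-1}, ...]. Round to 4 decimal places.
E[X_{t+1} \mid \mathcal F_t] = -2.1370

For an AR(p) model X_t = c + sum_i phi_i X_{t-i} + eps_t, the
one-step-ahead conditional mean is
  E[X_{t+1} | X_t, ...] = c + sum_i phi_i X_{t+1-i}.
Substitute known values:
  E[X_{t+1} | ...] = (-0.437) * (3) + (-0.413) * (2)
                   = -2.1370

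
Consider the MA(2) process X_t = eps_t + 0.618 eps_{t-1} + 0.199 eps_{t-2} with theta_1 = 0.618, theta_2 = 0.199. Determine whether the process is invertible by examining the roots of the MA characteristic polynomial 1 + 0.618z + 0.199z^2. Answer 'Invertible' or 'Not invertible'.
\text{Invertible}

The MA(q) characteristic polynomial is P(z) = 1 + 0.618z + 0.199z^2.
Invertibility requires all roots to lie outside the unit circle, i.e. |z| > 1 for every root.
Set 1 + (0.618) z + (0.199) z^2 = 0, i.e. a z^2 + b z + c = 0 with a = 0.199, b = 0.618, c = 1.
Discriminant D = b^2 - 4ac = (0.618)^2 - 4*(0.199)*1 = 0.381924 - (0.796) = -0.414076.
D < 0, so the roots are the complex-conjugate pair z = (-b +/- i sqrt(-D)) / (2a) = -1.5528 +/- 1.6168i.
For a conjugate pair |z|^2 = z * conj(z) = (product of roots) = c/a = 1/(0.199) = 5.025126, so |z| = sqrt(5.025126) = 2.2417 for both roots.
Moduli of all roots: 2.2417, 2.2417.
All moduli strictly greater than 1? Yes.
Verdict: Invertible.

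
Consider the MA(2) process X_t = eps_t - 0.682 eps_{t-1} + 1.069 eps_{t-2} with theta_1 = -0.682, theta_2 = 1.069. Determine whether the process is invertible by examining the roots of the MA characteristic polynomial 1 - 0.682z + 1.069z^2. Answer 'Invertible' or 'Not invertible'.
\text{Not invertible}

The MA(q) characteristic polynomial is P(z) = 1 - 0.682z + 1.069z^2.
Invertibility requires all roots to lie outside the unit circle, i.e. |z| > 1 for every root.
Set 1 + (-0.682) z + (1.069) z^2 = 0, i.e. a z^2 + b z + c = 0 with a = 1.069, b = -0.682, c = 1.
Discriminant D = b^2 - 4ac = (-0.682)^2 - 4*(1.069)*1 = 0.465124 - (4.276) = -3.810876.
D < 0, so the roots are the complex-conjugate pair z = (-b +/- i sqrt(-D)) / (2a) = 0.319 +/- 0.9131i.
For a conjugate pair |z|^2 = z * conj(z) = (product of roots) = c/a = 1/(1.069) = 0.935454, so |z| = sqrt(0.935454) = 0.9672 for both roots.
Moduli of all roots: 0.9672, 0.9672.
All moduli strictly greater than 1? No.
Verdict: Not invertible.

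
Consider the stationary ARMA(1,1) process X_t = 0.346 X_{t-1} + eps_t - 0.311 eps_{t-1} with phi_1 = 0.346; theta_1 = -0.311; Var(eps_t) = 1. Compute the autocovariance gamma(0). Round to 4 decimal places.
\gamma(0) = 1.0014

Multiply the model equation by X_{t-k} and take expectations. With theta_0 = psi_0 = 1 and psi_j the MA(infinity) weights, this gives
  gamma(k) - sum_i phi_i gamma(k-i) = c_k,
  c_k = sigma^2 * sum_{j=k..q} theta_j psi_{j-k}   (c_k = 0 for k > q),
using gamma(-m) = gamma(m).
psi-weights needed (psi_j = theta_j + sum_i phi_i psi_{j-i}):
  psi_1 = theta_1 + phi_1 = -0.311 + (0.346) = 0.035
Right-hand sides:
  c_0 = sigma^2 (1 + theta_1 psi_1) = 1 * (1 + (-0.311)(0.035)) = 1 * 0.989115 = 0.989115
  c_1 = sigma^2 theta_1 = 1 * (-0.311) = -0.311
  c_2 = 0
Equations for k = 0 and k = 1 (AR order 1):
  gamma(0) = phi_1 gamma(1) + c_0
  gamma(1) = phi_1 gamma(0) + c_1
Substituting the second into the first: gamma(0) (1 - phi_1^2) = c_0 + phi_1 c_1, so
  gamma(0) = (c_0 + phi_1 c_1) / (1 - phi_1^2) = (0.989115 + (0.346)(-0.311)) / (1 - (0.346)^2) = 0.881509 / 0.880284 = 1.001392.
Therefore gamma(0) = 1.0014 (to 4 decimal places).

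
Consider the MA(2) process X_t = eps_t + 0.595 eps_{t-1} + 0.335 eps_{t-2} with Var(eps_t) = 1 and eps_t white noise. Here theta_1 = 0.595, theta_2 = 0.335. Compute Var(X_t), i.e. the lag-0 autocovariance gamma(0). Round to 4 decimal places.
\gamma(0) = 1.4663

For an MA(q) process X_t = eps_t + sum_i theta_i eps_{t-i} with
Var(eps_t) = sigma^2, the variance is
  gamma(0) = sigma^2 * (1 + sum_i theta_i^2).
  sum_i theta_i^2 = (0.595)^2 + (0.335)^2 = 0.354025 + 0.112225 = 0.46625.
  gamma(0) = 1 * (1 + 0.46625) = 1 * 1.46625 = 1.46625, which rounds to 1.4663.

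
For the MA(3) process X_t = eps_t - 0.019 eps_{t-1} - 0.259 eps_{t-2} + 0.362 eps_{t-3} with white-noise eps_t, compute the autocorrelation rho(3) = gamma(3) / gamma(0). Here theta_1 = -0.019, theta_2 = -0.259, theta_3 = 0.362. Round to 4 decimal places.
\rho(3) = 0.3020

For an MA(q) process with theta_0 = 1, the autocovariance is
  gamma(k) = sigma^2 * sum_{i=0..q-k} theta_i * theta_{i+k},
and rho(k) = gamma(k) / gamma(0). Sigma^2 cancels.
  numerator   = (1)*(0.362) = 0.362.
  denominator = (1)^2 + (-0.019)^2 + (-0.259)^2 + (0.362)^2 = 1.198486.
  rho(3) = 0.362 / 1.198486 = 0.3020.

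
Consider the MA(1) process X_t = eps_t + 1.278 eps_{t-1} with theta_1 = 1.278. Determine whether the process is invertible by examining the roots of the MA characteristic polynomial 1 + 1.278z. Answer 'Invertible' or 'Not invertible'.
\text{Not invertible}

The MA(q) characteristic polynomial is P(z) = 1 + 1.278z.
Invertibility requires all roots to lie outside the unit circle, i.e. |z| > 1 for every root.
This is linear in z: 1 + (1.278) z = 0  =>  z = -1/(1.278) = -0.782473,  |z| = 0.782473.
Moduli of all roots: 0.7825.
All moduli strictly greater than 1? No.
Verdict: Not invertible.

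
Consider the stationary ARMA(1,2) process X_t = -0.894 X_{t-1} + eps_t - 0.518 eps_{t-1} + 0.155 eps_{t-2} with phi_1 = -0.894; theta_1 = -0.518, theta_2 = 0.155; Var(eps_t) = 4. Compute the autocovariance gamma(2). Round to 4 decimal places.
\gamma(2) = 44.8141

Multiply the model equation by X_{t-k} and take expectations. With theta_0 = psi_0 = 1 and psi_j the MA(infinity) weights, this gives
  gamma(k) - sum_i phi_i gamma(k-i) = c_k,
  c_k = sigma^2 * sum_{j=k..q} theta_j psi_{j-k}   (c_k = 0 for k > q),
using gamma(-m) = gamma(m).
psi-weights needed (psi_j = theta_j + sum_i phi_i psi_{j-i}):
  psi_1 = theta_1 + phi_1 = -0.518 + (-0.894) = -1.412
  psi_2 = theta_2 + phi_1 psi_1 = 0.155 + (-0.894)(-1.412) = 1.417328
Right-hand sides:
  c_0 = sigma^2 (1 + theta_1 psi_1 + theta_2 psi_2) = 4 * (1 + (-0.518)(-1.412) + (0.155)(1.417328)) = 4 * 1.951102 = 7.804407
  c_1 = sigma^2 (theta_1 + theta_2 psi_1) = 4 * (-0.518 + (0.155)(-1.412)) = -2.94744
  c_2 = sigma^2 theta_2 = 4 * (0.155) = 0.62
Equations for k = 0 and k = 1 (AR order 1):
  gamma(0) = phi_1 gamma(1) + c_0
  gamma(1) = phi_1 gamma(0) + c_1
Substituting the second into the first: gamma(0) (1 - phi_1^2) = c_0 + phi_1 c_1, so
  gamma(0) = (c_0 + phi_1 c_1) / (1 - phi_1^2) = (7.804407 + (-0.894)(-2.94744)) / (1 - (-0.894)^2) = 10.439419 / 0.200764 = 51.998459.
  gamma(1) = phi_1 gamma(0) + c_1 = (-0.894)(51.998459) + (-2.94744) = -49.434063.
For k = 2: gamma(2) = phi_1 gamma(1) + c_2
  = (-0.894)(-49.434063) + (0.62) = 44.814052.
Therefore gamma(2) = 44.8141 (to 4 decimal places).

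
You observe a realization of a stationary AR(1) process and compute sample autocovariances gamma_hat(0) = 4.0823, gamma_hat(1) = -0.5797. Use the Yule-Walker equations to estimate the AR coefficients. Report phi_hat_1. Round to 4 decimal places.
\hat\phi_{1} = -0.1420

The Yule-Walker equations for an AR(p) process read, in matrix form,
  Gamma_p phi = r_p,   with   (Gamma_p)_{ij} = gamma(|i - j|),
                       (r_p)_i = gamma(i),   i,j = 1..p.
Substitute the sample gammas (Toeplitz matrix and right-hand side of size 1):
  Gamma_p = [[4.0823]]
  r_p     = [-0.5797]
With p = 1 this is the single equation gamma(0) phi_1 = gamma(1):
  phi_hat_1 = gamma(1) / gamma(0) = -0.5797 / 4.0823 = -0.1420.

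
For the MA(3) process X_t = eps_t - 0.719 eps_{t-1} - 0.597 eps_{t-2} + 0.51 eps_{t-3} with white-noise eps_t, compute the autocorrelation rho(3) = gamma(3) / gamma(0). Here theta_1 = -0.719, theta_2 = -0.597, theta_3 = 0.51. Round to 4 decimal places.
\rho(3) = 0.2390

For an MA(q) process with theta_0 = 1, the autocovariance is
  gamma(k) = sigma^2 * sum_{i=0..q-k} theta_i * theta_{i+k},
and rho(k) = gamma(k) / gamma(0). Sigma^2 cancels.
  numerator   = (1)*(0.51) = 0.51.
  denominator = (1)^2 + (-0.719)^2 + (-0.597)^2 + (0.51)^2 = 2.13347.
  rho(3) = 0.51 / 2.13347 = 0.2390.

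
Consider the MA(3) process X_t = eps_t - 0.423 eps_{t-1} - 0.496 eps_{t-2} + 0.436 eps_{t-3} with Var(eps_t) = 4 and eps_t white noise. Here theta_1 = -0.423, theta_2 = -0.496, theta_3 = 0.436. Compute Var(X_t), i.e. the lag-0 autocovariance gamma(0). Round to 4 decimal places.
\gamma(0) = 6.4602

For an MA(q) process X_t = eps_t + sum_i theta_i eps_{t-i} with
Var(eps_t) = sigma^2, the variance is
  gamma(0) = sigma^2 * (1 + sum_i theta_i^2).
  sum_i theta_i^2 = (-0.423)^2 + (-0.496)^2 + (0.436)^2 = 0.178929 + 0.246016 + 0.190096 = 0.615041.
  gamma(0) = 4 * (1 + 0.615041) = 4 * 1.615041 = 6.460164, which rounds to 6.4602.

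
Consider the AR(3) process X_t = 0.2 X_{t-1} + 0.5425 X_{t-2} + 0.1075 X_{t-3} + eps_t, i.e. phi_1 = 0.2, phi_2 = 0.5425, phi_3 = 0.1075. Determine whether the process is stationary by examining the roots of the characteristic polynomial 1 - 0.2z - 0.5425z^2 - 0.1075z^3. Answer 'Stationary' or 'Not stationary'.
\text{Stationary}

The AR(p) characteristic polynomial is P(z) = 1 - 0.2z - 0.5425z^2 - 0.1075z^3.
Stationarity requires all roots to lie outside the unit circle, i.e. |z| > 1 for every root.
Degree 3: look for a simple real root z0 first, then factor out (1 - z/z0) and solve the remaining quadratic.
Testing z0 = -4: P(-4) = 1 + (-0.2)(-4) + (-0.5425)(-4)^2 + (-0.1075)(-4)^3
  = 1 + (0.8) + (-8.68) + (6.88) = 0.  So z_0 = -4 is a root, |z_0| = 4.
Divide out the factor (1 + 0.25 z) = (1 - z/z0) (since 1/z0 = -0.25):
  P(z) = (1 + 0.25 z)(1 + (-0.45) z + (-0.43) z^2)
  [check: z-coef -0.45 - (-0.25) = -0.2; z^2-coef -0.43 - (-0.25)(-0.45) = -0.5425; z^3-coef -(-0.25)(-0.43) = -0.1075.]
Remaining roots from the quadratic factor 1 + (-0.45) z + (-0.43) z^2:
  Set 1 + (-0.45) z + (-0.43) z^2 = 0, i.e. a z^2 + b z + c = 0 with a = -0.43, b = -0.45, c = 1.
  Discriminant D = b^2 - 4ac = (-0.45)^2 - 4*(-0.43)*1 = 0.2025 - (-1.72) = 1.9225.
  D >= 0, so the roots are real: z = (-b +/- sqrt(D)) / (2a) = (0.45 +/- 1.386542) / (-0.86).
    z_1 = (0.45 + 1.386542) / (-0.86) = -2.1355,   |z_1| = 2.1355.
    z_2 = (0.45 - 1.386542) / (-0.86) = 1.089,   |z_2| = 1.089.
Moduli of all roots: 4.0000, 2.1355, 1.0890.
All moduli strictly greater than 1? Yes.
Verdict: Stationary.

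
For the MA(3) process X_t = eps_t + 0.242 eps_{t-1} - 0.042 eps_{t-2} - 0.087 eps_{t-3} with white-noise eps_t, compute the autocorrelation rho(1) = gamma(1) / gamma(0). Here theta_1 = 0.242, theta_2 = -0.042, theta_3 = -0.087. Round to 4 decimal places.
\rho(1) = 0.2205

For an MA(q) process with theta_0 = 1, the autocovariance is
  gamma(k) = sigma^2 * sum_{i=0..q-k} theta_i * theta_{i+k},
and rho(k) = gamma(k) / gamma(0). Sigma^2 cancels.
  numerator   = (1)*(0.242) + (0.242)*(-0.042) + (-0.042)*(-0.087) = 0.23549.
  denominator = (1)^2 + (0.242)^2 + (-0.042)^2 + (-0.087)^2 = 1.067897.
  rho(1) = 0.23549 / 1.067897 = 0.2205.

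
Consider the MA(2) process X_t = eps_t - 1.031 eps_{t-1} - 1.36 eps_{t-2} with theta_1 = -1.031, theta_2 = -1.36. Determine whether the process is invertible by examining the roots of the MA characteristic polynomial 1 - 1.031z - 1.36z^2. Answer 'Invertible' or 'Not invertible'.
\text{Not invertible}

The MA(q) characteristic polynomial is P(z) = 1 - 1.031z - 1.36z^2.
Invertibility requires all roots to lie outside the unit circle, i.e. |z| > 1 for every root.
Set 1 + (-1.031) z + (-1.36) z^2 = 0, i.e. a z^2 + b z + c = 0 with a = -1.36, b = -1.031, c = 1.
Discriminant D = b^2 - 4ac = (-1.031)^2 - 4*(-1.36)*1 = 1.062961 - (-5.44) = 6.502961.
D >= 0, so the roots are real: z = (-b +/- sqrt(D)) / (2a) = (1.031 +/- 2.55009) / (-2.72).
  z_1 = (1.031 + 2.55009) / (-2.72) = -1.3166,   |z_1| = 1.3166.
  z_2 = (1.031 - 2.55009) / (-2.72) = 0.5585,   |z_2| = 0.5585.
Moduli of all roots: 1.3166, 0.5585.
All moduli strictly greater than 1? No.
Verdict: Not invertible.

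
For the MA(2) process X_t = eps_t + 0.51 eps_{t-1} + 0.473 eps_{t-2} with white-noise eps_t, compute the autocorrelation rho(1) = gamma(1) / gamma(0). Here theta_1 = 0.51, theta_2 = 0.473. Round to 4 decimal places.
\rho(1) = 0.5063

For an MA(q) process with theta_0 = 1, the autocovariance is
  gamma(k) = sigma^2 * sum_{i=0..q-k} theta_i * theta_{i+k},
and rho(k) = gamma(k) / gamma(0). Sigma^2 cancels.
  numerator   = (1)*(0.51) + (0.51)*(0.473) = 0.75123.
  denominator = (1)^2 + (0.51)^2 + (0.473)^2 = 1.483829.
  rho(1) = 0.75123 / 1.483829 = 0.5063.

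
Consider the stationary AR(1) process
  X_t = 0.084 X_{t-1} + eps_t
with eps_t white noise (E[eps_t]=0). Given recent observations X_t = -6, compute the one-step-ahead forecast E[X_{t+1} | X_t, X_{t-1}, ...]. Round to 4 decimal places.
E[X_{t+1} \mid \mathcal F_t] = -0.5040

For an AR(p) model X_t = c + sum_i phi_i X_{t-i} + eps_t, the
one-step-ahead conditional mean is
  E[X_{t+1} | X_t, ...] = c + sum_i phi_i X_{t+1-i}.
Substitute known values:
  E[X_{t+1} | ...] = (0.084) * (-6)
                   = -0.5040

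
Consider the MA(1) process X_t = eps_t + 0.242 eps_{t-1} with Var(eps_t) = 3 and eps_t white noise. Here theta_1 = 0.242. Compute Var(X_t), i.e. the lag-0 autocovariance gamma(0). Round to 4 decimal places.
\gamma(0) = 3.1757

For an MA(q) process X_t = eps_t + sum_i theta_i eps_{t-i} with
Var(eps_t) = sigma^2, the variance is
  gamma(0) = sigma^2 * (1 + sum_i theta_i^2).
  sum_i theta_i^2 = (0.242)^2 = 0.058564.
  gamma(0) = 3 * (1 + 0.058564) = 3 * 1.058564 = 3.175692, which rounds to 3.1757.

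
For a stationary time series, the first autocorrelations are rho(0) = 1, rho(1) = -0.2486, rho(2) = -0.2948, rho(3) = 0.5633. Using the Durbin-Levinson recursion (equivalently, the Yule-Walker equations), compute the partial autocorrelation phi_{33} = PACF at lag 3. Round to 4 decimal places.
\phi_{33} = 0.4581

The PACF at lag k is phi_{kk}, the last component of the solution
to the Yule-Walker system G_k phi = r_k where
  (G_k)_{ij} = rho(|i - j|), (r_k)_i = rho(i), i,j = 1..k.
Equivalently, Durbin-Levinson gives phi_{kk} iteratively:
  phi_{11} = rho(1)
  phi_{kk} = [rho(k) - sum_{j=1..k-1} phi_{k-1,j} rho(k-j)]
            / [1 - sum_{j=1..k-1} phi_{k-1,j} rho(j)],
  phi_{k,j} = phi_{k-1,j} - phi_{kk} phi_{k-1,k-j},  j = 1..k-1.
Step k = 1:
  phi_11 = rho(1) = -0.2486.
Step k = 2:
  phi_22 = [rho(2) - phi_11 rho(1)] / [1 - phi_11 rho(1)] = [-0.2948 - (-0.2486)(-0.2486)] / [1 - (-0.2486)(-0.2486)]
         = -0.35660196 / 0.93819804 = -0.380092.
  Update: phi_21 = phi_11 - phi_22 phi_11 = -0.2486 - (-0.380092)(-0.2486) = -0.343091.
Step k = 3:
  phi_33 = [rho(3) - phi_21 rho(2) - phi_22 rho(1)] / [1 - phi_21 rho(1) - phi_22 rho(2)]
    numerator   = 0.5633 - (-0.343091)(-0.2948) - (-0.380092)(-0.2486) = 0.36766581
    denominator = 1 - (-0.343091)(-0.2486) - (-0.380092)(-0.2948) = 0.80265634
  phi_33 = 0.36766581 / 0.80265634 = 0.4581.
Therefore phi_{33} = 0.4581.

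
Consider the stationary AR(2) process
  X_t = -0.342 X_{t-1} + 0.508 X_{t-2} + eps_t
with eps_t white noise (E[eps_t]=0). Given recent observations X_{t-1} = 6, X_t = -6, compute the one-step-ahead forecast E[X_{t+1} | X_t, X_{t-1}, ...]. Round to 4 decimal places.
E[X_{t+1} \mid \mathcal F_t] = 5.1000

For an AR(p) model X_t = c + sum_i phi_i X_{t-i} + eps_t, the
one-step-ahead conditional mean is
  E[X_{t+1} | X_t, ...] = c + sum_i phi_i X_{t+1-i}.
Substitute known values:
  E[X_{t+1} | ...] = (-0.342) * (-6) + (0.508) * (6)
                   = 5.1000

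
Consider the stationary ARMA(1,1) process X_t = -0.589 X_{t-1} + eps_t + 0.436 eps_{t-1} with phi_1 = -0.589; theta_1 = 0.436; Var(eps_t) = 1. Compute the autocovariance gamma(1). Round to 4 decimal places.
\gamma(1) = -0.1741

Multiply the model equation by X_{t-k} and take expectations. With theta_0 = psi_0 = 1 and psi_j the MA(infinity) weights, this gives
  gamma(k) - sum_i phi_i gamma(k-i) = c_k,
  c_k = sigma^2 * sum_{j=k..q} theta_j psi_{j-k}   (c_k = 0 for k > q),
using gamma(-m) = gamma(m).
psi-weights needed (psi_j = theta_j + sum_i phi_i psi_{j-i}):
  psi_1 = theta_1 + phi_1 = 0.436 + (-0.589) = -0.153
Right-hand sides:
  c_0 = sigma^2 (1 + theta_1 psi_1) = 1 * (1 + (0.436)(-0.153)) = 1 * 0.933292 = 0.933292
  c_1 = sigma^2 theta_1 = 1 * (0.436) = 0.436
  c_2 = 0
Equations for k = 0 and k = 1 (AR order 1):
  gamma(0) = phi_1 gamma(1) + c_0
  gamma(1) = phi_1 gamma(0) + c_1
Substituting the second into the first: gamma(0) (1 - phi_1^2) = c_0 + phi_1 c_1, so
  gamma(0) = (c_0 + phi_1 c_1) / (1 - phi_1^2) = (0.933292 + (-0.589)(0.436)) / (1 - (-0.589)^2) = 0.676488 / 0.653079 = 1.035844.
  gamma(1) = phi_1 gamma(0) + c_1 = (-0.589)(1.035844) + (0.436) = -0.174112.
Therefore gamma(1) = -0.1741 (to 4 decimal places).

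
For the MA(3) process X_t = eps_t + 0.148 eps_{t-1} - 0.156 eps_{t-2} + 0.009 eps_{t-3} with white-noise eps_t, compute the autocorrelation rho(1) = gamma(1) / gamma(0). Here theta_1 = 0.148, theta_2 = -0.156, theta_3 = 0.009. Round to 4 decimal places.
\rho(1) = 0.1180

For an MA(q) process with theta_0 = 1, the autocovariance is
  gamma(k) = sigma^2 * sum_{i=0..q-k} theta_i * theta_{i+k},
and rho(k) = gamma(k) / gamma(0). Sigma^2 cancels.
  numerator   = (1)*(0.148) + (0.148)*(-0.156) + (-0.156)*(0.009) = 0.123508.
  denominator = (1)^2 + (0.148)^2 + (-0.156)^2 + (0.009)^2 = 1.046321.
  rho(1) = 0.123508 / 1.046321 = 0.1180.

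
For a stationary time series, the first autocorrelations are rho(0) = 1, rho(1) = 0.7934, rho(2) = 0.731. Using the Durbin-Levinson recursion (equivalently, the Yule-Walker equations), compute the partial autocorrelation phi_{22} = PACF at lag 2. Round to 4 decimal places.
\phi_{22} = 0.2740

The PACF at lag k is phi_{kk}, the last component of the solution
to the Yule-Walker system G_k phi = r_k where
  (G_k)_{ij} = rho(|i - j|), (r_k)_i = rho(i), i,j = 1..k.
Equivalently, Durbin-Levinson gives phi_{kk} iteratively:
  phi_{11} = rho(1)
  phi_{kk} = [rho(k) - sum_{j=1..k-1} phi_{k-1,j} rho(k-j)]
            / [1 - sum_{j=1..k-1} phi_{k-1,j} rho(j)],
  phi_{k,j} = phi_{k-1,j} - phi_{kk} phi_{k-1,k-j},  j = 1..k-1.
Step k = 1:
  phi_11 = rho(1) = 0.7934.
Step k = 2:
  phi_22 = [rho(2) - phi_11 rho(1)] / [1 - phi_11 rho(1)] = [0.731 - (0.7934)(0.7934)] / [1 - (0.7934)(0.7934)]
         = 0.10151644 / 0.37051644 = 0.274.
Therefore phi_{22} = 0.2740.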